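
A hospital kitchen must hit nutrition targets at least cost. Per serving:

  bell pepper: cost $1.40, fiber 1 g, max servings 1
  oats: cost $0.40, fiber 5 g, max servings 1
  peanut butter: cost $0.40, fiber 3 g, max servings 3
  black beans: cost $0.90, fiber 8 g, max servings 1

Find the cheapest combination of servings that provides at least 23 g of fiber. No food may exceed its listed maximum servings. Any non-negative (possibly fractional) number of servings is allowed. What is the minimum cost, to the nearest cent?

$3.90

Cost per g of fiber: oats $0.0800, black beans $0.1125, peanut butter $0.1333, bell pepper $1.4000.
Take 1 serving of oats: +5.0 g fiber for $0.40 (total $0.40, still need 18.0 g).
Take 1 serving of black beans: +8.0 g fiber for $0.90 (total $1.30, still need 10.0 g).
Take 3 servings of peanut butter: +9.0 g fiber for $1.20 (total $2.50, still need 1.0 g).
Take 1 serving of bell pepper: +1.0 g fiber for $1.40 (total $3.90, still need 0.0 g).
Filling from the cheapest source first is optimal under one linear minimum: $3.90.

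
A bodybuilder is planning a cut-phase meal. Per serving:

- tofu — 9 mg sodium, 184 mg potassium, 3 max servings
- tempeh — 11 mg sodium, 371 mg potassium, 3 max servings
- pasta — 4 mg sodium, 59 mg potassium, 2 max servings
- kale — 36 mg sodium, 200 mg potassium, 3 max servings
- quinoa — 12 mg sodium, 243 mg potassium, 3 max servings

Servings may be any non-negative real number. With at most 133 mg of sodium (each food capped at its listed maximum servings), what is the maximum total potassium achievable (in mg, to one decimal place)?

2673.1 mg

Potassium per mg sodium: tempeh 33.73, tofu 20.44, quinoa 20.25, pasta 14.75, kale 5.556.
Take 3 servings of tempeh: uses 33 mg sodium, +1113.0 mg potassium (running total 1113.0 mg).
Take 3 servings of tofu: uses 27 mg sodium, +552.0 mg potassium (running total 1665.0 mg).
Take 3 servings of quinoa: uses 36 mg sodium, +729.0 mg potassium (running total 2394.0 mg).
Take 2 servings of pasta: uses 8 mg sodium, +118.0 mg potassium (running total 2512.0 mg).
Take 0.8056 servings of kale: uses 29 mg sodium, +161.1 mg potassium (running total 2673.1 mg).
Filling greedily by potassium-per-mg sodium is optimal for one linear limit, giving 2673.1 mg.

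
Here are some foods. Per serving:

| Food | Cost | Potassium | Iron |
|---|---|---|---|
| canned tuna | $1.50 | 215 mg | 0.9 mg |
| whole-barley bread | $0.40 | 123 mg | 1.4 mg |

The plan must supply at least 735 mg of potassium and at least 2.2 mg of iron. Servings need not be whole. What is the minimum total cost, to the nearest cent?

For a min-cost LP with two ≥-constraints, a basic feasible solution has at most two positive variables.
canned tuna only: max(735/215, 2.2/0.9) = 3.419 servings → $5.13.
whole-barley bread only: max(735/123, 2.2/1.4) = 5.976 servings → $2.39.
canned tuna + whole-barley bread with both targets exact would need a negative amount; discard.
So the least-cost plan costs $2.39.

$2.39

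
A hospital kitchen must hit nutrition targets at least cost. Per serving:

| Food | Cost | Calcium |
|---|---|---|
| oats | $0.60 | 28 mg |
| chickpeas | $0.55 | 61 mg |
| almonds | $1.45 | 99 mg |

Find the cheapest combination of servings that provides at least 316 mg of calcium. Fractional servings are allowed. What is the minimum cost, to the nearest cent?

$2.85

Cost per mg of calcium: chickpeas $0.0090, almonds $0.0146, oats $0.0214.
With no serving limits, use only chickpeas: 316 mg / 61 mg = 5.18 servings × $0.55 = $2.85.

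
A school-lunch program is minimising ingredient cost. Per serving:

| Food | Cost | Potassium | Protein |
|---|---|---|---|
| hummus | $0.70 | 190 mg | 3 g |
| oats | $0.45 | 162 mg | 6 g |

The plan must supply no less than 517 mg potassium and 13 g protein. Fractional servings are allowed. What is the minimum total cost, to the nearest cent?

$1.44

With two linear requirements the optimum uses one or two foods; enumerate the corners.
hummus only: max(517/190, 13/3) = 4.333 servings → $3.03.
oats only: max(517/162, 13/6) = 3.191 servings → $1.44.
hummus + oats with both tight: 1.523 servings and 1.405 servings → $1.70.
Cheapest feasible corner: $1.44.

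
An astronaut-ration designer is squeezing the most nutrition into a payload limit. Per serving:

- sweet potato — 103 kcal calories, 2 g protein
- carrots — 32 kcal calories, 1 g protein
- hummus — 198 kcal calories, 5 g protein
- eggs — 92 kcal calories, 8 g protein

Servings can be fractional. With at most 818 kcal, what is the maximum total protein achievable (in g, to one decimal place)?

Protein per kcal: eggs 0.08696, carrots 0.03125, hummus 0.02525, sweet potato 0.01942.
With no serving limits, spend the whole calories allowance on eggs: 818 kcal / 92 kcal × 8 g = 71.1 g.

71.1 g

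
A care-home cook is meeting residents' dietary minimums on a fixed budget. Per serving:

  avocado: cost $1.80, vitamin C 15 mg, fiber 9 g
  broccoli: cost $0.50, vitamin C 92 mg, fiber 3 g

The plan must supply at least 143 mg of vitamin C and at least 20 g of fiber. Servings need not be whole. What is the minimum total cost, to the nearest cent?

An LP optimum is at a vertex; with two nutrient constraints at most two foods are used. Check each candidate.
avocado only: max(143/15, 20/9) = 9.533 servings → $17.16.
broccoli only: max(143/92, 20/3) = 6.667 servings → $3.33.
avocado + broccoli with both tight: 1.802 servings and 1.261 servings → $3.87.
So the least-cost plan costs $3.33.

$3.33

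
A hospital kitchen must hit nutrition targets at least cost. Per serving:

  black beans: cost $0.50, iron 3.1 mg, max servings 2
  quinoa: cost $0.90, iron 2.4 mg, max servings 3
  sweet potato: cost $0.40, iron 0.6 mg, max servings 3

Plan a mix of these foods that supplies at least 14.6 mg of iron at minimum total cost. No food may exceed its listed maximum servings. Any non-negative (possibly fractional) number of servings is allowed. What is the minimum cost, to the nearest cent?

Cost per mg of iron: black beans $0.1613, quinoa $0.3750, sweet potato $0.6667.
Take 2 servings of black beans: +6.2 mg iron for $1.00 (total $1.00, still need 8.4 mg).
Take 3 servings of quinoa: +7.2 mg iron for $2.70 (total $3.70, still need 1.2 mg).
Take 2 servings of sweet potato: +1.2 mg iron for $0.80 (total $4.50, still need 0.0 mg).
Greedy by cheapest-per-mg is optimal for a single linear constraint, so the minimum cost is $4.50.

$4.50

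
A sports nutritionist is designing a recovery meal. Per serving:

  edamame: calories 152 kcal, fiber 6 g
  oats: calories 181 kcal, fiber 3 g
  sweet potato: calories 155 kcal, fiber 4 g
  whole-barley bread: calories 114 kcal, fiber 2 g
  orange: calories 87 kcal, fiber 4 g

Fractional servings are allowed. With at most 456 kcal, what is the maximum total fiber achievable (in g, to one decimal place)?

Fiber per kcal: orange 0.04598, edamame 0.03947, sweet potato 0.02581, whole-barley bread 0.01754, oats 0.01657.
With no serving limits, spend the whole calories allowance on orange: 456 kcal / 87 kcal × 4 g = 21.0 g.

21.0 g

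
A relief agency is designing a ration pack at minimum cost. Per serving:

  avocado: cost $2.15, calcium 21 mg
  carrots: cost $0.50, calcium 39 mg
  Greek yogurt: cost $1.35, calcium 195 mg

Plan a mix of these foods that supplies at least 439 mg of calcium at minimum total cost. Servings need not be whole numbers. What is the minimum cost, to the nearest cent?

$3.04

Cost per mg of calcium: Greek yogurt $0.0069, carrots $0.0128, avocado $0.1024.
With no serving limits, use only Greek yogurt: 439 mg / 195 mg = 2.251 servings × $1.35 = $3.04.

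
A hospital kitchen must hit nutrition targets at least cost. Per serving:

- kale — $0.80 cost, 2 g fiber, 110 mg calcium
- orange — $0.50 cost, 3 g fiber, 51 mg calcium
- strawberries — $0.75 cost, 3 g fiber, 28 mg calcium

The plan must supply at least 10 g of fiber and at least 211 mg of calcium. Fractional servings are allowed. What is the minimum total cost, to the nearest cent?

$1.92

Compare the cost at each extreme point of the feasible region.
kale only: max(10/2, 211/110) = 5 servings → $4.00.
orange only: max(10/3, 211/51) = 4.137 servings → $2.07.
strawberries only: max(10/3, 211/28) = 7.536 servings → $5.65.
kale + orange with both tight: 0.5395 servings and 2.974 servings → $1.92.
kale + strawberries with both tight: 1.288 servings and 2.474 servings → $2.89.
orange + strawberries: the both-tight solution has a negative serving — not a feasible corner.
Cheapest feasible corner: $1.92.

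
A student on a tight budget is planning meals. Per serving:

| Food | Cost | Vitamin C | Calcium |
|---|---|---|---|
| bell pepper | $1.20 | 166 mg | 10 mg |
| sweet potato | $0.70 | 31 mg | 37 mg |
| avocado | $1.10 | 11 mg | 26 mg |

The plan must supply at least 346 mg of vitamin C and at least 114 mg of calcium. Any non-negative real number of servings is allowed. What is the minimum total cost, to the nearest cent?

$3.76

bell pepper only: max(346/166, 114/10) = 11.4 servings → $13.68.
sweet potato only: max(346/31, 114/37) = 11.16 servings → $7.81.
avocado only: max(346/11, 114/26) = 31.45 servings → $34.60.
bell pepper + sweet potato with both tight: 1.589 servings and 2.652 servings → $3.76.
bell pepper + avocado with both tight: 1.841 servings and 3.677 servings → $6.25.
sweet potato + avocado: intersection lies outside the first quadrant.
So the least-cost plan costs $3.76.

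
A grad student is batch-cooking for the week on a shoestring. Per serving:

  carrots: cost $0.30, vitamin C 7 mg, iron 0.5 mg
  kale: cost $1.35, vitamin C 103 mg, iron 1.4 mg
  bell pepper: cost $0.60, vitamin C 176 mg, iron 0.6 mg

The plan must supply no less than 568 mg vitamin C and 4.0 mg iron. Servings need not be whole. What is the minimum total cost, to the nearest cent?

This is a tiny linear program; its minimum lies at a vertex of the feasible set. List the vertices and price them.
carrots only: max(568/7, 4.0/0.5) = 81.14 servings → $24.34.
kale only: max(568/103, 4.0/1.4) = 5.515 servings → $7.44.
bell pepper only: max(568/176, 4.0/0.6) = 6.667 servings → $4.00.
carrots + kale: the both-tight solution has a negative serving — not a feasible corner.
carrots + bell pepper with both tight: 4.334 servings and 3.055 servings → $3.13.
kale + bell pepper with both tight: 1.967 servings and 2.076 servings → $3.90.
Cheapest feasible corner: $3.13.

$3.13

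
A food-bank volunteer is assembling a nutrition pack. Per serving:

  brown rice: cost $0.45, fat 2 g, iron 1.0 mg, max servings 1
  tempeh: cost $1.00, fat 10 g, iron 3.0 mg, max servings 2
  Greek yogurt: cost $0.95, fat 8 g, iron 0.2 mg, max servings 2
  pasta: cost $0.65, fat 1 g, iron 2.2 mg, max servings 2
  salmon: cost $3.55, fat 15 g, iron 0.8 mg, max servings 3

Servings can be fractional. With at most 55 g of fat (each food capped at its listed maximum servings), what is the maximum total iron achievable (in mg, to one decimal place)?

13.1 mg

Iron per g fat: pasta 2.2, brown rice 0.5, tempeh 0.3, salmon 0.05333, Greek yogurt 0.025.
Take 2 servings of pasta: uses 2 g fat, +4.4 mg iron (running total 4.4 mg).
Take 1 serving of brown rice: uses 2 g fat, +1.0 mg iron (running total 5.4 mg).
Take 2 servings of tempeh: uses 20 g fat, +6.0 mg iron (running total 11.4 mg).
Take 2.067 servings of salmon: uses 31 g fat, +1.7 mg iron (running total 13.1 mg).
Filling greedily by iron-per-g fat is optimal for one linear limit, giving 13.1 mg.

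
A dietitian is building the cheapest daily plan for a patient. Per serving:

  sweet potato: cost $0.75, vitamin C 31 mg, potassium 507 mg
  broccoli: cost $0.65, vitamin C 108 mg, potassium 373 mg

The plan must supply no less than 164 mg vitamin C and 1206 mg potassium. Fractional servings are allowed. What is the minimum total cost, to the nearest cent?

$1.89

sweet potato only: max(164/31, 1206/507) = 5.29 servings → $3.97.
broccoli only: max(164/108, 1206/373) = 3.233 servings → $2.10.
sweet potato + broccoli with both tight: 1.599 servings and 1.059 servings → $1.89.
Cheapest feasible corner: $1.89.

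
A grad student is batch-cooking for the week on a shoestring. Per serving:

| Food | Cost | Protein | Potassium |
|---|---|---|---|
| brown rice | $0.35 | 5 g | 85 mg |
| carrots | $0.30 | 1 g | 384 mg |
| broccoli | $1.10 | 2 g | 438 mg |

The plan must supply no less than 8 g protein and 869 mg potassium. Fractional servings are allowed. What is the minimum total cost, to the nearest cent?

$1.02

Two binding constraints pin down two serving amounts, so the optimal mix uses at most two foods. The candidates are each food alone (scaled to the tighter of protein/potassium) and each pair with both constraints tight.
brown rice only: max(8/5, 869/85) = 10.22 servings → $3.58.
carrots only: max(8/1, 869/384) = 8 servings → $2.40.
broccoli only: max(8/2, 869/438) = 4 servings → $4.40.
brown rice + carrots with both tight: 1.201 servings and 1.997 servings → $1.02.
brown rice + broccoli with both tight: 0.8743 servings and 1.814 servings → $2.30.
carrots + broccoli: the both-tight solution has a negative serving — not a feasible corner.
Cheapest feasible corner: $1.02.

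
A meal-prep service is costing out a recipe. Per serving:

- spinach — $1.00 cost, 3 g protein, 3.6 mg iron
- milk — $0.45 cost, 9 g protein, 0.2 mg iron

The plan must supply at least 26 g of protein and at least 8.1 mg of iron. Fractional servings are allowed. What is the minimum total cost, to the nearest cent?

$3.11

spinach only: max(26/3, 8.1/3.6) = 8.667 servings → $8.67.
milk only: max(26/9, 8.1/0.2) = 40.5 servings → $18.23.
spinach + milk with both tight: 2.129 servings and 2.179 servings → $3.11.
So the least-cost plan costs $3.11.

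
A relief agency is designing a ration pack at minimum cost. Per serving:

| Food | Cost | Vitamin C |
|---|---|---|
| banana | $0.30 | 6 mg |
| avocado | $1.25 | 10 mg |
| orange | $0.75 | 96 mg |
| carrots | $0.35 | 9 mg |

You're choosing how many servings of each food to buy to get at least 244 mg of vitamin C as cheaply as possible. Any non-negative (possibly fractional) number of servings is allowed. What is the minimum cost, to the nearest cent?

Cost per mg of vitamin C: orange $0.0078, carrots $0.0389, banana $0.0500, avocado $0.1250.
With no serving limits, use only orange: 244 mg / 96 mg = 2.542 servings × $0.75 = $1.91.

$1.91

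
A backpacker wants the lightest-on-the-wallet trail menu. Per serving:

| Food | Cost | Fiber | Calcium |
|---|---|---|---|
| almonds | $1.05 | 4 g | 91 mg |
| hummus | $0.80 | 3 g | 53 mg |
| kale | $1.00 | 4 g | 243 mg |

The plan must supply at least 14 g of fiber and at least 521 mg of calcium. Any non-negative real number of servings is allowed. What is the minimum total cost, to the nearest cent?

$3.50

An LP optimum is at a vertex; with two nutrient constraints at most two foods are used. Check each candidate.
almonds only: max(14/4, 521/91) = 5.725 servings → $6.01.
hummus only: max(14/3, 521/53) = 9.83 servings → $7.86.
kale only: max(14/4, 521/243) = 3.5 servings → $3.50.
almonds + hummus: intersection lies outside the first quadrant.
almonds + kale with both tight: 2.168 servings and 1.332 servings → $3.61.
hummus + kale with both tight: 2.549 servings and 1.588 servings → $3.63.
So the least-cost plan costs $3.50.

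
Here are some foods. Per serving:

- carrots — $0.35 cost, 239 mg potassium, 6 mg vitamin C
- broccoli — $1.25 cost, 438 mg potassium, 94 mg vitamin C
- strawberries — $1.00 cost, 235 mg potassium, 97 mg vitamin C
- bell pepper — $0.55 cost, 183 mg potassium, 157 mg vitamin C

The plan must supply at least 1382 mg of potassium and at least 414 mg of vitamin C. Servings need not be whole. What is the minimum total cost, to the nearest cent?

Two binding constraints pin down two serving amounts, so the optimal mix uses at most two foods. The candidates are each food alone (scaled to the tighter of potassium/vitamin C) and each pair with both constraints tight.
carrots only: max(1382/239, 414/6) = 69 servings → $24.15.
broccoli only: max(1382/438, 414/94) = 4.404 servings → $5.51.
strawberries only: max(1382/235, 414/97) = 5.881 servings → $5.88.
bell pepper only: max(1382/183, 414/157) = 7.552 servings → $4.15.
carrots + broccoli with both targets exact would need a negative amount; discard.
carrots + strawberries with both tight: 1.689 servings and 4.164 servings → $4.75.
carrots + bell pepper with both tight: 3.877 servings and 2.489 servings → $2.73.
broccoli + strawberries with both tight: 1.803 servings and 2.521 servings → $4.77.
broccoli + bell pepper with both tight: 2.739 servings and 0.9973 servings → $3.97.
strawberries + bell pepper with both targets exact would need a negative amount; discard.
Cheapest feasible corner: $2.73.

$2.73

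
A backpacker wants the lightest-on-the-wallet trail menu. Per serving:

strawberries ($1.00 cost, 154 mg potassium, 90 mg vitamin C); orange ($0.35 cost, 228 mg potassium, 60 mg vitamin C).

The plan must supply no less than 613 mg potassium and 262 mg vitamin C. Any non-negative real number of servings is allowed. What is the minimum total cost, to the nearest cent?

$1.53

Minimising a linear cost over {potassium ≥ 613, vitamin C ≥ 262, servings ≥ 0} — the optimum is at a vertex, using one or two foods.
strawberries only: max(613/154, 262/90) = 3.981 servings → $3.98.
orange only: max(613/228, 262/60) = 4.367 servings → $1.53.
strawberries + orange with both tight: 2.035 servings and 1.314 servings → $2.50.
The minimum over all feasible corners is $1.53.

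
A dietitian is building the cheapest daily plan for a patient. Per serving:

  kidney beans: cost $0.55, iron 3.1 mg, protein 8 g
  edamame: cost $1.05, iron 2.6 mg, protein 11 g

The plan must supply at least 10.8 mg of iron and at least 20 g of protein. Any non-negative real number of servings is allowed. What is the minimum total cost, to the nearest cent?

$1.92

Compare the cost at each extreme point of the feasible region.
kidney beans only: max(10.8/3.1, 20/8) = 3.484 servings → $1.92.
edamame only: max(10.8/2.6, 20/11) = 4.154 servings → $4.36.
kidney beans + edamame: the both-tight solution has a negative serving — not a feasible corner.
The minimum over all feasible corners is $1.92.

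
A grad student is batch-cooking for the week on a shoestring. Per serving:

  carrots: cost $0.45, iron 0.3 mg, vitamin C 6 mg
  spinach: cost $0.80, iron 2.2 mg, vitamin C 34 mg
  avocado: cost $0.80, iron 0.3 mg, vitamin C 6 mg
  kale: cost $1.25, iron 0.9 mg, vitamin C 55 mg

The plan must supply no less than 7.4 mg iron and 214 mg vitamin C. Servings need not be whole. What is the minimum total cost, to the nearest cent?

$4.93

For a min-cost LP with two ≥-constraints, a basic feasible solution has at most two positive variables.
carrots only: max(7.4/0.3, 214/6) = 35.67 servings → $16.05.
spinach only: max(7.4/2.2, 214/34) = 6.294 servings → $5.04.
avocado only: max(7.4/0.3, 214/6) = 35.67 servings → $28.53.
kale only: max(7.4/0.9, 214/55) = 8.222 servings → $10.28.
carrots + spinach with both targets exact would need a negative amount; discard.
carrots + avocado (both tight): parallel constraints — no distinct corner.
carrots + kale with both tight: 19.32 servings and 1.784 servings → $10.92.
spinach + avocado: intersection lies outside the first quadrant.
spinach + kale with both tight: 2.372 servings and 2.425 servings → $4.93.
avocado + kale with both tight: 19.32 servings and 1.784 servings → $17.68.
Cheapest feasible corner: $4.93.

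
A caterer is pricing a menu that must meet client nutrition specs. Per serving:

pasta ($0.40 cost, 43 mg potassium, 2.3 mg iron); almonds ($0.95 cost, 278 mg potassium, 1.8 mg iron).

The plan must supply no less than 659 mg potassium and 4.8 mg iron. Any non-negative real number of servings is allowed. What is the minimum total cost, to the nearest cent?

$2.32

Compare the cost at each extreme point of the feasible region.
pasta only: max(659/43, 4.8/2.3) = 15.33 servings → $6.13.
almonds only: max(659/278, 4.8/1.8) = 2.667 servings → $2.53.
pasta + almonds with both tight: 0.2637 servings and 2.33 servings → $2.32.
Cheapest feasible corner: $2.32.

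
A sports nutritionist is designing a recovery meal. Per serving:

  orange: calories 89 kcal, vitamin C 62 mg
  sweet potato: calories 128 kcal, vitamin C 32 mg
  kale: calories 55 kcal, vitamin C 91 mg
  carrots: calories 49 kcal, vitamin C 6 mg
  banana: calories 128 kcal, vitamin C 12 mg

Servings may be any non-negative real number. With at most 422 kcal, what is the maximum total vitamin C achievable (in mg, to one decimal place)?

698.2 mg

Vitamin C per kcal: kale 1.655, orange 0.6966, sweet potato 0.25, carrots 0.1224, banana 0.09375.
With no serving limits, spend the whole calories allowance on kale: 422 kcal / 55 kcal × 91 mg = 698.2 mg.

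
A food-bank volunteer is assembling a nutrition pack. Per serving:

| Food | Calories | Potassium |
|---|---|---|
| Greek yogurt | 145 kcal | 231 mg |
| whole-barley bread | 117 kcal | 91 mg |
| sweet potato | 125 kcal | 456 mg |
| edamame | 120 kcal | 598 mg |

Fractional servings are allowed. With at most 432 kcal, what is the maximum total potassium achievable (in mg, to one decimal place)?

Potassium per kcal: edamame 4.983, sweet potato 3.648, Greek yogurt 1.593, whole-barley bread 0.7778.
With no serving limits, spend the whole calories allowance on edamame: 432 kcal / 120 kcal × 598 mg = 2152.8 mg.

2152.8 mg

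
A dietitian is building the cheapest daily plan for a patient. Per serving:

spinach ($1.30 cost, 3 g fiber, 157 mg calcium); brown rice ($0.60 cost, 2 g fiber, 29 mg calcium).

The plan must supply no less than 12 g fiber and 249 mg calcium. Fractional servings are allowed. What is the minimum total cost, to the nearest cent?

$3.86

Two binding constraints pin down two serving amounts, so the optimal mix uses at most two foods. The candidates are each food alone (scaled to the tighter of fiber/calcium) and each pair with both constraints tight.
spinach only: max(12/3, 249/157) = 4 servings → $5.20.
brown rice only: max(12/2, 249/29) = 8.586 servings → $5.15.
spinach + brown rice with both tight: 0.6608 servings and 5.009 servings → $3.86.
The minimum over all feasible corners is $3.86.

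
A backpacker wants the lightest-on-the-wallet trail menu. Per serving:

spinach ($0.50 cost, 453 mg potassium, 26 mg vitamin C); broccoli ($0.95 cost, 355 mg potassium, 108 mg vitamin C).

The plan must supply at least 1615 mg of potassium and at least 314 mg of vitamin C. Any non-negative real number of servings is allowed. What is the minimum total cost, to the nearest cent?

$3.19

At the optimum either one food covers both requirements or two foods hit both targets exactly; no other combination can be cheaper.
spinach only: max(1615/453, 314/26) = 12.08 servings → $6.04.
broccoli only: max(1615/355, 314/108) = 4.549 servings → $4.32.
spinach + broccoli with both tight: 1.586 servings and 2.526 servings → $3.19.
Cheapest feasible corner: $3.19.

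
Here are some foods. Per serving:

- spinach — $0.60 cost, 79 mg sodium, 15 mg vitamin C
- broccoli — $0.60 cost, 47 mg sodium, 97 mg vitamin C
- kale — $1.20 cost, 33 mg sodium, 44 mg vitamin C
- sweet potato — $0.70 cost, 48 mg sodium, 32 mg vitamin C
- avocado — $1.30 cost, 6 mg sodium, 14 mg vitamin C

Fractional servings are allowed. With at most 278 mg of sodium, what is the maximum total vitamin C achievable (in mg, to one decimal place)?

Vitamin C per mg sodium: avocado 2.333, broccoli 2.064, kale 1.333, sweet potato 0.6667, spinach 0.1899.
With no serving limits, spend the whole sodium allowance on avocado: 278 mg / 6 mg × 14 mg = 648.7 mg.

648.7 mg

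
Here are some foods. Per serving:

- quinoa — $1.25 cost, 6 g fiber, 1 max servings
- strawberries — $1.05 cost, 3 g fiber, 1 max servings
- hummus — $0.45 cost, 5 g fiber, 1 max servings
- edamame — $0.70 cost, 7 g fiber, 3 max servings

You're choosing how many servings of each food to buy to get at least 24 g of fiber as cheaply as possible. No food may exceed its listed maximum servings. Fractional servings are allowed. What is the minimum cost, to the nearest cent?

$2.35

Cost per g of fiber: hummus $0.0900, edamame $0.1000, quinoa $0.2083, strawberries $0.3500.
Take 1 serving of hummus: +5.0 g fiber for $0.45 (total $0.45, still need 19.0 g).
Take 2.714 servings of edamame: +19.0 g fiber for $1.90 (total $2.35, still need 0.0 g).
Greedy by cheapest-per-g is optimal for a single linear constraint, so the minimum cost is $2.35.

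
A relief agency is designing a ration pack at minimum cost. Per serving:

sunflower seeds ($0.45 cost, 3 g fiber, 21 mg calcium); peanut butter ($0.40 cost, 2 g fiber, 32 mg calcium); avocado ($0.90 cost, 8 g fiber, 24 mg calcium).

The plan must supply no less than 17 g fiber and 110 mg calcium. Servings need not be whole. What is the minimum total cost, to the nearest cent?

$2.31

For a min-cost LP with two ≥-constraints, a basic feasible solution has at most two positive variables.
sunflower seeds only: max(17/3, 110/21) = 5.667 servings → $2.55.
peanut butter only: max(17/2, 110/32) = 8.5 servings → $3.40.
avocado only: max(17/8, 110/24) = 4.583 servings → $4.12.
sunflower seeds + peanut butter: intersection lies outside the first quadrant.
sunflower seeds + avocado with both tight: 4.917 servings and 0.2812 servings → $2.47.
peanut butter + avocado with both tight: 2.269 servings and 1.558 servings → $2.31.
So the least-cost plan costs $2.31.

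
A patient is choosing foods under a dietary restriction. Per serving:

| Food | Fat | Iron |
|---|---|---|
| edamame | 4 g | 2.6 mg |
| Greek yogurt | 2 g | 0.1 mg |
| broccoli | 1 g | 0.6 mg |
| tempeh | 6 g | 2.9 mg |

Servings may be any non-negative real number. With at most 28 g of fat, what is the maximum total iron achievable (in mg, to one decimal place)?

Iron per g fat: edamame 0.65, broccoli 0.6, tempeh 0.4833, Greek yogurt 0.05.
With no serving limits, spend the whole fat allowance on edamame: 28 g / 4 g × 2.6 mg = 18.2 mg.

18.2 mg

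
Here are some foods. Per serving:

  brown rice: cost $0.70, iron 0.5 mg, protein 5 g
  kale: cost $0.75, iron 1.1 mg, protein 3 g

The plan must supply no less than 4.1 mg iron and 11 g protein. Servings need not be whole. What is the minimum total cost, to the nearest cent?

$2.80

For a min-cost LP with two ≥-constraints, a basic feasible solution has at most two positive variables.
brown rice only: max(4.1/0.5, 11/5) = 8.2 servings → $5.74.
kale only: max(4.1/1.1, 11/3) = 3.727 servings → $2.80.
brown rice + kale with both targets exact would need a negative amount; discard.
The minimum over all feasible corners is $2.80.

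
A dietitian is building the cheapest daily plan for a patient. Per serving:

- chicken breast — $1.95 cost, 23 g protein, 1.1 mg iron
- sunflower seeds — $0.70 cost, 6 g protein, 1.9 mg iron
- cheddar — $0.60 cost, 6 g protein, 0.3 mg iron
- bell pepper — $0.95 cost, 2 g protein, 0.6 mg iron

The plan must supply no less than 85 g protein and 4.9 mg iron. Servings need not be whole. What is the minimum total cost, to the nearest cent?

$7.31

For a min-cost LP with two ≥-constraints, a basic feasible solution has at most two positive variables.
chicken breast only: max(85/23, 4.9/1.1) = 4.455 servings → $8.69.
sunflower seeds only: max(85/6, 4.9/1.9) = 14.17 servings → $9.92.
cheddar only: max(85/6, 4.9/0.3) = 16.33 servings → $9.80.
bell pepper only: max(85/2, 4.9/0.6) = 42.5 servings → $40.38.
chicken breast + sunflower seeds with both tight: 3.561 servings and 0.5175 servings → $7.31.
chicken breast + cheddar: intersection lies outside the first quadrant.
chicken breast + bell pepper with both tight: 3.552 servings and 1.655 servings → $8.50.
sunflower seeds + cheddar with both tight: 0.4062 servings and 13.76 servings → $8.54.
sunflower seeds + bell pepper: the both-tight solution has a negative serving — not a feasible corner.
cheddar + bell pepper with both tight: 13.73 servings and 1.3 servings → $9.47.
The minimum over all feasible corners is $7.31.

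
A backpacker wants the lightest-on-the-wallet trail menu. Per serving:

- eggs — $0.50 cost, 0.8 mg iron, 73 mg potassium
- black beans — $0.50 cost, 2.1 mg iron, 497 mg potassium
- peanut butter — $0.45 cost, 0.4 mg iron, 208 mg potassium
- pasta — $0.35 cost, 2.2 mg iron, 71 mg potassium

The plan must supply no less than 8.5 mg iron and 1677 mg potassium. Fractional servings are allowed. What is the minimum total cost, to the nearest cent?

$1.89

Minimising a linear cost over {iron ≥ 8.5, potassium ≥ 1677, servings ≥ 0} — the optimum is at a vertex, using one or two foods.
eggs only: max(8.5/0.8, 1677/73) = 22.97 servings → $11.49.
black beans only: max(8.5/2.1, 1677/497) = 4.048 servings → $2.02.
peanut butter only: max(8.5/0.4, 1677/208) = 21.25 servings → $9.56.
pasta only: max(8.5/2.2, 1677/71) = 23.62 servings → $8.27.
eggs + black beans with both tight: 2.877 servings and 2.952 servings → $2.91.
eggs + peanut butter with both tight: 7.997 servings and 5.256 servings → $6.36.
eggs + pasta: the both-tight solution has a negative serving — not a feasible corner.
black beans + peanut butter: the both-tight solution has a negative serving — not a feasible corner.
black beans + pasta with both tight: 3.268 servings and 0.7443 servings → $1.89.
peanut butter + pasta with both tight: 7.19 servings and 2.556 servings → $4.13.
The minimum over all feasible corners is $1.89.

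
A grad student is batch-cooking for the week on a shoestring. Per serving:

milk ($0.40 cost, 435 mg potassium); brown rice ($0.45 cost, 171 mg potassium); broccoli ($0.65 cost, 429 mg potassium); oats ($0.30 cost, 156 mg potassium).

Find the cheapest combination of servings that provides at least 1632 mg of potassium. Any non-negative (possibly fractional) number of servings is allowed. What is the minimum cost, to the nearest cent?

Cost per mg of potassium: milk $0.0009, broccoli $0.0015, oats $0.0019, brown rice $0.0026.
With no serving limits, use only milk: 1632 mg / 435 mg = 3.752 servings × $0.40 = $1.50.

$1.50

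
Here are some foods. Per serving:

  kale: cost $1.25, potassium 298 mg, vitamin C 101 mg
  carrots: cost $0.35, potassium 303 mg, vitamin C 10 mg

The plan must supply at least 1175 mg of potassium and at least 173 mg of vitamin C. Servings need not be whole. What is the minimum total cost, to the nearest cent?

Check every corner: each single food scaled to meet both minima, and each pair solved so both constraints bind.
kale only: max(1175/298, 173/101) = 3.943 servings → $4.93.
carrots only: max(1175/303, 173/10) = 17.3 servings → $6.05.
kale + carrots with both tight: 1.472 servings and 2.43 servings → $2.69.
The minimum over all feasible corners is $2.69.

$2.69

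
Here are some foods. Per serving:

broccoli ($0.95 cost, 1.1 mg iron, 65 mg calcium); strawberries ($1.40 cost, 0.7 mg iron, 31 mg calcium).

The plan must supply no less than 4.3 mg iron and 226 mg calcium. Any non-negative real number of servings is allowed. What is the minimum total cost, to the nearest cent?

$3.71

For a min-cost LP with two ≥-constraints, a basic feasible solution has at most two positive variables.
broccoli only: max(4.3/1.1, 226/65) = 3.909 servings → $3.71.
strawberries only: max(4.3/0.7, 226/31) = 7.29 servings → $10.21.
broccoli + strawberries with both tight: 2.184 servings and 2.711 servings → $5.87.
Cheapest feasible corner: $3.71.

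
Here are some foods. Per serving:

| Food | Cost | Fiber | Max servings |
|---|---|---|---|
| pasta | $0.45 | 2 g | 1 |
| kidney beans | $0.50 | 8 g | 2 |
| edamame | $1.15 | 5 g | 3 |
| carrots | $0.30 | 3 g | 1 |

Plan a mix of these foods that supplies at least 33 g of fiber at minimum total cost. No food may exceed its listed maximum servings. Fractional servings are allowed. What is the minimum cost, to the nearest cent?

Cost per g of fiber: kidney beans $0.0625, carrots $0.1000, pasta $0.2250, edamame $0.2300.
Take 2 servings of kidney beans: +16.0 g fiber for $1.00 (total $1.00, still need 17.0 g).
Take 1 serving of carrots: +3.0 g fiber for $0.30 (total $1.30, still need 14.0 g).
Take 1 serving of pasta: +2.0 g fiber for $0.45 (total $1.75, still need 12.0 g).
Take 2.4 servings of edamame: +12.0 g fiber for $2.76 (total $4.51, still need 0.0 g).
Greedy by cheapest-per-g is optimal for a single linear constraint, so the minimum cost is $4.51.

$4.51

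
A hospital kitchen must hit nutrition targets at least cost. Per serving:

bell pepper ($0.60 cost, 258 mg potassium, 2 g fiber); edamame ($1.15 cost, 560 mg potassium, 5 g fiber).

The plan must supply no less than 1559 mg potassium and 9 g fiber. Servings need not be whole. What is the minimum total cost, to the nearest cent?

$3.20

Compare the cost at each extreme point of the feasible region.
bell pepper only: max(1559/258, 9/2) = 6.043 servings → $3.63.
edamame only: max(1559/560, 9/5) = 2.784 servings → $3.20.
bell pepper + edamame: intersection lies outside the first quadrant.
So the least-cost plan costs $3.20.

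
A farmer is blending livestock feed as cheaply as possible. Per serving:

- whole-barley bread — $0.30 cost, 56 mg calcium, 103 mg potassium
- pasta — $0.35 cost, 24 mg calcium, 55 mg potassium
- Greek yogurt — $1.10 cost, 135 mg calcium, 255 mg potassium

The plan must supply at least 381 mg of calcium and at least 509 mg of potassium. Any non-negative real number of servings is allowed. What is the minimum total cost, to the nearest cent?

Check every corner: each single food scaled to meet both minima, and each pair solved so both constraints bind.
whole-barley bread only: max(381/56, 509/103) = 6.804 servings → $2.04.
pasta only: max(381/24, 509/55) = 15.88 servings → $5.56.
Greek yogurt only: max(381/135, 509/255) = 2.822 servings → $3.10.
whole-barley bread + pasta: intersection lies outside the first quadrant.
whole-barley bread + Greek yogurt: the both-tight solution has a negative serving — not a feasible corner.
pasta + Greek yogurt: the both-tight solution has a negative serving — not a feasible corner.
The minimum over all feasible corners is $2.04.

$2.04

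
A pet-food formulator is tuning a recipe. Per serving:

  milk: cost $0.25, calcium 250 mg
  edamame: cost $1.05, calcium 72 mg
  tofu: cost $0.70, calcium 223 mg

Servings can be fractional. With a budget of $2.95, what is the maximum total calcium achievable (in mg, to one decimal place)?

Calcium per dollar: milk 1000, tofu 318.6, edamame 68.57.
With no serving limits, spend the whole cost allowance on milk: $2.95 / $0.25 × 250 mg = 2950.0 mg.

2950.0 mg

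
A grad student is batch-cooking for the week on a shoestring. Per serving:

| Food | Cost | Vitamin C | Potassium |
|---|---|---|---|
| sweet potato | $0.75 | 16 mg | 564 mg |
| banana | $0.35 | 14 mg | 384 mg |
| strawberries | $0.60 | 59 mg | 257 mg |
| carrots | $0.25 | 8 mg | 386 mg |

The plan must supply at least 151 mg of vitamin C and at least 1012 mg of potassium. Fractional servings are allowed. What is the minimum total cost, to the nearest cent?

At the optimum either one food covers both requirements or two foods hit both targets exactly; no other combination can be cheaper.
sweet potato only: max(151/16, 1012/564) = 9.438 servings → $7.08.
banana only: max(151/14, 1012/384) = 10.79 servings → $3.77.
strawberries only: max(151/59, 1012/257) = 3.938 servings → $2.36.
carrots only: max(151/8, 1012/386) = 18.88 servings → $4.72.
sweet potato + banana: the both-tight solution has a negative serving — not a feasible corner.
sweet potato + strawberries with both tight: 0.7167 servings and 2.365 servings → $1.96.
sweet potato + carrots: the both-tight solution has a negative serving — not a feasible corner.
banana + strawberries with both tight: 1.097 servings and 2.299 servings → $1.76.
banana + carrots: the both-tight solution has a negative serving — not a feasible corner.
strawberries + carrots with both tight: 2.423 servings and 1.009 servings → $1.71.
So the least-cost plan costs $1.71.

$1.71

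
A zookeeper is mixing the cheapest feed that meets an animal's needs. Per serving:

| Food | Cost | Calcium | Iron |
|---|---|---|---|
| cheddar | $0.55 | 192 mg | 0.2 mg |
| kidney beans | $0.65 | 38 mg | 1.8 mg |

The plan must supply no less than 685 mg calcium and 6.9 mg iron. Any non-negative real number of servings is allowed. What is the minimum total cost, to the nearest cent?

$3.86

Compare the cost at each extreme point of the feasible region.
cheddar only: max(685/192, 6.9/0.2) = 34.5 servings → $18.98.
kidney beans only: max(685/38, 6.9/1.8) = 18.03 servings → $11.72.
cheddar + kidney beans with both tight: 2.872 servings and 3.514 servings → $3.86.
So the least-cost plan costs $3.86.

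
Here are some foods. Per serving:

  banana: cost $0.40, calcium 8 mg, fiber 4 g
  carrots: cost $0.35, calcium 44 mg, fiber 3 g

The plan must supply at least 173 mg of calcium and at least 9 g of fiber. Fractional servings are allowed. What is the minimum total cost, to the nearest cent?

For a min-cost LP with two ≥-constraints, a basic feasible solution has at most two positive variables.
banana only: max(173/8, 9/4) = 21.62 servings → $8.65.
carrots only: max(173/44, 9/3) = 3.932 servings → $1.38.
banana + carrots with both targets exact would need a negative amount; discard.
The minimum over all feasible corners is $1.38.

$1.38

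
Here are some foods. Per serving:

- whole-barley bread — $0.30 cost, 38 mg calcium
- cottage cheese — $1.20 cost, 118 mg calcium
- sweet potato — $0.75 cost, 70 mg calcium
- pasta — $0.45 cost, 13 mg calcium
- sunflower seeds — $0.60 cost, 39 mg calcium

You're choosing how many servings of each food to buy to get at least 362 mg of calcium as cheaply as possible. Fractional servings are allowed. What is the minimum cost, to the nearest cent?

Cost per mg of calcium: whole-barley bread $0.0079, cottage cheese $0.0102, sweet potato $0.0107, sunflower seeds $0.0154, pasta $0.0346.
With no serving limits, use only whole-barley bread: 362 mg / 38 mg = 9.526 servings × $0.30 = $2.86.

$2.86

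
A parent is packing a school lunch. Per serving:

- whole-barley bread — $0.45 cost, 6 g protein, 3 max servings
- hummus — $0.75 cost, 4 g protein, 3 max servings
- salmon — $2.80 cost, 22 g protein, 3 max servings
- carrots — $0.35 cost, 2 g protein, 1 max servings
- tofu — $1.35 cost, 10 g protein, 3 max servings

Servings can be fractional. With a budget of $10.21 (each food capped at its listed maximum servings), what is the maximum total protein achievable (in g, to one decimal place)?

Protein per dollar: whole-barley bread 13.33, salmon 7.857, tofu 7.407, carrots 5.714, hummus 5.333.
Take 3 servings of whole-barley bread: spends $1.35, +18.0 g protein (running total 18.0 g).
Take 3 servings of salmon: spends $8.40, +66.0 g protein (running total 84.0 g).
Take 0.3407 servings of tofu: spends $0.46, +3.4 g protein (running total 87.4 g).
Filling greedily by protein-per-dollar is optimal for one linear limit, giving 87.4 g.

87.4 g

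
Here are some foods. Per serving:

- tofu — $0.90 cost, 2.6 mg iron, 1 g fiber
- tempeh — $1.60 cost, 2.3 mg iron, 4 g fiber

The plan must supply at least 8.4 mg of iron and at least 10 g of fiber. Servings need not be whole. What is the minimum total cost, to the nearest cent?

The cheapest plan sits at a corner of the feasible region — with two constraints it uses at most two foods.
tofu only: max(8.4/2.6, 10/1) = 10 servings → $9.00.
tempeh only: max(8.4/2.3, 10/4) = 3.652 servings → $5.84.
tofu + tempeh with both tight: 1.309 servings and 2.173 servings → $4.65.
So the least-cost plan costs $4.65.

$4.65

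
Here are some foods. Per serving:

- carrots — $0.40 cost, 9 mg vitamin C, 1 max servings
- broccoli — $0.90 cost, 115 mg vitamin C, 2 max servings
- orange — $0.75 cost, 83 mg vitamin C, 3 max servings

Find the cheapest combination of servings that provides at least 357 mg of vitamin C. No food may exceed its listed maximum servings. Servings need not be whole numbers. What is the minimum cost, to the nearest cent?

$2.95

Cost per mg of vitamin C: broccoli $0.0078, orange $0.0090, carrots $0.0444.
Take 2 servings of broccoli: +230.0 mg vitamin C for $1.80 (total $1.80, still need 127.0 mg).
Take 1.53 servings of orange: +127.0 mg vitamin C for $1.15 (total $2.95, still need 0.0 mg).
Greedy by cheapest-per-mg is optimal for a single linear constraint, so the minimum cost is $2.95.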